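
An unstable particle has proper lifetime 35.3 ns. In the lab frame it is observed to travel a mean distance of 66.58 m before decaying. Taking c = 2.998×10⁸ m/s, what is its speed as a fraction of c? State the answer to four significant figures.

Lab distance = (lab lifetime)·v = γτ·βc, so βγ = d/(cτ) = 66.58/(2.998×10⁸ × 3.530×10^-8) = 6.2913.
With βγ = 6.2913: γ² = 1 + (βγ)² = 40.5805, and β = (βγ)/γ = 6.2913/6.37028 = 0.9876.

0.9876c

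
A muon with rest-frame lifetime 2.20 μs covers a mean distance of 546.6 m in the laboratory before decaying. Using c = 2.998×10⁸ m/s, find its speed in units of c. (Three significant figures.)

0.638c

Let x = d/(cτ) = 546.6 m / (2.998×10⁸ m/s × 2.200×10^-6 s) = 0.82873. Since d = βγcτ, x = βγ = β/√(1−β²).
Solving: β² = x²/(1+x²) = 0.686793/1.686793 = 0.407159, so β = 0.638.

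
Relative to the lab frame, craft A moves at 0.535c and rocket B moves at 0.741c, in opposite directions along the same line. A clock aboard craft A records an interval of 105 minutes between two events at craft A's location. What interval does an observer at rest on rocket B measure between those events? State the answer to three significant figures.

258 minutes

Transform craft A's velocity into rocket B's frame: (0.535 + 0.741)/(1 + 0.535·0.741) = 1.276/1.396435, so the relative speed is 0.91376c.
At |u| = 0.91376c, γ = (1 − 0.834957)^(−1/2) = 2.4615.
The clock on craft A records proper time, so rocket B measures Δt = γΔτ = 2.4615 × 105 = 258 minutes.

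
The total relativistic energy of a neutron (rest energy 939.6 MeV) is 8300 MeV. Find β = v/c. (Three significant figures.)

0.994

γ = E/(mc²) = 8300/939.6 = 8.8335.
β = √(1 − 1/γ²) = √(1 − 0.0128155) = √0.9871845 = 0.994.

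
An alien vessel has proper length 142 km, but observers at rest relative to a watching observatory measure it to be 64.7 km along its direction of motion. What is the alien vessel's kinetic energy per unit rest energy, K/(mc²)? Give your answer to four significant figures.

1.195

Length contraction gives γ = L₀/L = 142/64.7 = 2.19474.
K/(mc²) = γ − 1 = 2.19474 − 1 = 1.195.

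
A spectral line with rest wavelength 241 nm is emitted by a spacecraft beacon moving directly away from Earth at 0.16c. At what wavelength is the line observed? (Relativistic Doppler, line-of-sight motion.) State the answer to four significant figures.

Relativistic Doppler for wavelength: λ_obs = λ_src · √((1+β)/(1−β)).
With β = 0.16: factor = √(1.16/0.84) = 1.1751.
λ_obs = 241 × 1.1751 = 283.2 nm.

283.2 nm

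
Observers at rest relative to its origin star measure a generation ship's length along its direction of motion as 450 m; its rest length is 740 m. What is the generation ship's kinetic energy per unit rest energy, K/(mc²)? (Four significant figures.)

γ = L₀/L = 740/450 = 1.64444.
K/(mc²) = γ − 1 = 1.64444 − 1 = 0.6444.

0.6444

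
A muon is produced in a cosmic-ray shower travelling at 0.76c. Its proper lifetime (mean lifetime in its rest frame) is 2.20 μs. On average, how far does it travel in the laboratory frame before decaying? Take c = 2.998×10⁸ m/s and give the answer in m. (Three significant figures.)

771 m

With β = 0.76, γ = 1/√(1 − 0.76²) = 1/√0.4224 = 1.5386.
Lab-frame lifetime: Δt = γτ = 1.5386 × 2.20 μs = 3.3849 μs.
Distance: d = vΔt = 0.76 × 2.998×10⁸ m/s × 3.3849×10^-6 s = 771 m.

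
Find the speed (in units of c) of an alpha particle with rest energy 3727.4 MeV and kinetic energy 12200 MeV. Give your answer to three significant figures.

0.972c

K = (γ−1)mc², so γ = 1 + 12200/3727.4 = 4.2731.
Then v/c = √(1 − γ⁻²) = √(1 − 0.0547664) = √0.9452336 = 0.972.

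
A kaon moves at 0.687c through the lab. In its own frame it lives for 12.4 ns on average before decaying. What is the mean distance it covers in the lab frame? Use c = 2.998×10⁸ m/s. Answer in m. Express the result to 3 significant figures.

3.51 m

γ = 1/√(1 − β²) = 1/√(1 − 0.471969) = 1/√0.528031 = 1/0.726657 = 1.3762.
Lab-frame lifetime: Δt = γτ = 1.3762 × 12.4 ns = 17.065 ns.
Distance: d = vΔt = 0.687 × 2.998×10⁸ m/s × 1.7065×10^-8 s = 3.51 m.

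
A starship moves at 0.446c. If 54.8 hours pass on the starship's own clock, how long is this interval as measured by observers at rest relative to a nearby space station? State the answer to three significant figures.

61.2 hours

β² = 0.198916, so γ = 1/√0.801084 = 1.1173.
Time dilation: Δt = γ·Δτ = 1.1173 × 54.8 = 61.2 hours.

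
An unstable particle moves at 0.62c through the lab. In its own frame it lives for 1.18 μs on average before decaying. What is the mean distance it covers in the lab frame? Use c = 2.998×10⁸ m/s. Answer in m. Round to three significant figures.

γ = 1/√(1 − β²) = 1/√(1 − 0.3844) = 1/√0.6156 = 1/0.784602 = 1.2745.
Lab-frame lifetime: Δt = γτ = 1.2745 × 1.18 μs = 1.5039 μs.
Distance: d = vΔt = 0.62 × 2.998×10⁸ m/s × 1.5039×10^-6 s = 280 m.

280 m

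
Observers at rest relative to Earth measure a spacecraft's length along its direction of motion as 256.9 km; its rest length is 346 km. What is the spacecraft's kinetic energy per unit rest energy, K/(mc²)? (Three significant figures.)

From L = L₀/γ: γ = 346/256.9 = 1.34683.
Since K = (γ−1)mc², K/(mc²) = 1.34683 − 1 = 0.347.

0.347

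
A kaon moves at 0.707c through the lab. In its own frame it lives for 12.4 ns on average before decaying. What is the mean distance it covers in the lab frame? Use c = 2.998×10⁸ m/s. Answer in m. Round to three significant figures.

γ = 1/√(1 − β²) = 1/√(1 − 0.499849) = 1/√0.500151 = 1/0.707214 = 1.414.
Lab-frame lifetime: Δt = γτ = 1.414 × 12.4 ns = 17.534 ns.
Distance: d = vΔt = 0.707 × 2.998×10⁸ m/s × 1.7534×10^-8 s = 3.72 m.

3.72 m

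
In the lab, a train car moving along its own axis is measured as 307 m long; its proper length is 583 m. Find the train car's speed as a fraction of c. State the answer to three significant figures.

0.850c

Length contraction gives γ = L₀/L = 583/307 = 1.899.
β = √(1 − 1/γ²) = √0.7227 = 0.850.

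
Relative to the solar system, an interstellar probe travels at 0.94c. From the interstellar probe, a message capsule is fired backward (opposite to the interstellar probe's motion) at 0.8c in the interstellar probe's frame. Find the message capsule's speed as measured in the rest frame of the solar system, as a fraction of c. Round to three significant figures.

0.565c

In units of c, u = (u' + v)/(1 + u'v) with u' = −0.8 and v = 0.94.
Numerator: −0.8 + 0.94 = 0.14. Denominator: 1 + (−0.8)(0.94) = 0.248.
u = 0.14/0.248 = 0.56452, so the speed is 0.565c.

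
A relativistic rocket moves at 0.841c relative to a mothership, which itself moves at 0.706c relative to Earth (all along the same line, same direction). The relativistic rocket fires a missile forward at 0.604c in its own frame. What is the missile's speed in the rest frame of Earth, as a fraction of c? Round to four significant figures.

Apply u = (u'+v)/(1+u'v) twice. Missile in the mothership frame: (0.604+0.841)/(1+0.604·0.841) = 1.445/1.507964 = 0.95825c.
That velocity, transformed to the rest frame of Earth: (0.95825+0.706)/(1+0.95825·0.706) = 1.66425/1.6765245 = 0.99268c.

0.9927c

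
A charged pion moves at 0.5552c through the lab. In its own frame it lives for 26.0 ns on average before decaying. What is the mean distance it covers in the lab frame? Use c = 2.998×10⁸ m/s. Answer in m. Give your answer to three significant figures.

Lorentz factor: γ = (1 − 0.30824704)^(−1/2) = 1.2023.
Lab-frame lifetime: Δt = γτ = 1.2023 × 26.0 ns = 31.26 ns.
Distance: d = vΔt = 0.5552 × 2.998×10⁸ m/s × 3.1260×10^-8 s = 5.20 m.

5.20 m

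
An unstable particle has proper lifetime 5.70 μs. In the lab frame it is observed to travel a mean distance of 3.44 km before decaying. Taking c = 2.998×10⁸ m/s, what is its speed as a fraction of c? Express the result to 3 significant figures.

d = βγcτ ⇒ βγ = d/(cτ) = 3440 m / (1708.86 m) = 2.013.
β = (βγ)/√(1+(βγ)²) = 2.013/√5.05217 = 0.896.

0.896c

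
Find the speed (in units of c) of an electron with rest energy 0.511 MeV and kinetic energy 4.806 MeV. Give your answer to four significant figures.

0.9954c

K = (γ−1)mc², so γ = 1 + 4.806/0.511 = 10.405.
Then v/c = √(1 − γ⁻²) = √(1 − 0.00923668) = √0.99076332 = 0.9954.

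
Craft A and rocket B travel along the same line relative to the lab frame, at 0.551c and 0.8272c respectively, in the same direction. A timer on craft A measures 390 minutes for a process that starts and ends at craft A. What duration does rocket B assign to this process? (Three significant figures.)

Transform craft A's velocity into rocket B's frame: (0.551 − 0.8272)/(1 − 0.551·0.8272) = −0.2762/0.5442128, so the relative speed is 0.50752c.
At |u| = 0.50752c, γ = (1 − 0.257577)^(−1/2) = 1.1606.
Craft A's interval is proper; time dilation gives Δt_B = γΔτ = 1.1606 × 390 minutes = 453 minutes.

453 minutes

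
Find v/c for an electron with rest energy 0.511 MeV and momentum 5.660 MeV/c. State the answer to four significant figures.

0.9959

pc/(mc²) = 5.660/0.511 = 11.076 = βγ = β/√(1−β²).
So β² = x²/(1 + x²) with x = 11.076: x² = 122.678, β² = 122.678/123.678 = 0.991914, β = 0.9959.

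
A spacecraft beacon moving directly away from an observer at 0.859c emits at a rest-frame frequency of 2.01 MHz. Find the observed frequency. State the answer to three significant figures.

0.554 MHz

Relativistic Doppler (source moving away): f_obs = f_src · √((1−β)/(1+β)).
With β = 0.859: factor = √(0.141/1.859) = 0.2754.
f_obs = 2.01 × 0.2754 = 0.554 MHz.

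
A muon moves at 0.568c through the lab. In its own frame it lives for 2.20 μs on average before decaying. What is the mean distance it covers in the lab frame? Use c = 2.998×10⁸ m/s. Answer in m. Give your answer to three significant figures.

455 m

γ = 1/√(1 − β²) = 1/√(1 − 0.322624) = 1/√0.677376 = 1/0.823029 = 1.215.
Lab-frame lifetime: Δt = γτ = 1.215 × 2.20 μs = 2.673 μs.
Distance: d = vΔt = 0.568 × 2.998×10⁸ m/s × 2.6730×10^-6 s = 455 m.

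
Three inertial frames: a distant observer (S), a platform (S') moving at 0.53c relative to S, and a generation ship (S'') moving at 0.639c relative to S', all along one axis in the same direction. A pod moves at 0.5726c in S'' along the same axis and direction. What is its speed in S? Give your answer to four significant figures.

0.9639c

Compose velocities in two stages. Stage 1 (into S'): u₁ = (0.5726+0.639)/(1+0.5726×0.639) = 0.88704.
Stage 2 (into S): u = (0.88704+0.53)/(1+0.88704×0.53) = 0.96389, so the speed is 0.9639c.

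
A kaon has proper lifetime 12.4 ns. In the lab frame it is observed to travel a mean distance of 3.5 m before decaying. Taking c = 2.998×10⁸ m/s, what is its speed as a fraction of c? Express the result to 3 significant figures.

0.685c

Lab distance = (lab lifetime)·v = γτ·βc, so βγ = d/(cτ) = 3.500/(2.998×10⁸ × 1.240×10^-8) = 0.94149.
With βγ = 0.94149: γ² = 1 + (βγ)² = 1.886403, and β = (βγ)/γ = 0.94149/1.37346 = 0.685.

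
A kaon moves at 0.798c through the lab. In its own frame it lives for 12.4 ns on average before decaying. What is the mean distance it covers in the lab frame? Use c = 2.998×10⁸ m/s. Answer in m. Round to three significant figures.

4.92 m

With β = 0.798, γ = 1/√(1 − 0.798²) = 1/√0.363196 = 1.6593.
Lab-frame lifetime: Δt = γτ = 1.6593 × 12.4 ns = 20.575 ns.
Distance: d = vΔt = 0.798 × 2.998×10⁸ m/s × 2.0575×10^-8 s = 4.92 m.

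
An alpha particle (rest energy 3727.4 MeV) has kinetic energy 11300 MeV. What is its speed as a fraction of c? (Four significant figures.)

0.9687c

γ = 1 + K/(mc²) = 1 + 11300/3727.4 = 4.0316.
β = √(1 − 1/γ²) = √(1 − 0.0615241) = √0.9384759 = 0.9687.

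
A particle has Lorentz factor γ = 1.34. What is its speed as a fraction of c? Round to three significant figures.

0.666c

β = √(1 − 1/γ²) = √(1 − 1/1.7956) = √0.443083 = 0.666.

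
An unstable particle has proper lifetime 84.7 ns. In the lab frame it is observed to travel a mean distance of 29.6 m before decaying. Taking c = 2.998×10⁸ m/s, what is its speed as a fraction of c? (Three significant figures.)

d = βγcτ ⇒ βγ = d/(cτ) = 29.60 m / (25.39306 m) = 1.1657.
β = (βγ)/√(1+(βγ)²) = 1.1657/√2.35886 = 0.759.

0.759c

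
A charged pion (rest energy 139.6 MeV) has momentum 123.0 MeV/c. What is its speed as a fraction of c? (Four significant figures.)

pc/(mc²) = 123.0/139.6 = 0.88109 = βγ = β/√(1−β²).
So β² = x²/(1 + x²) with x = 0.88109: x² = 0.77632, β² = 0.77632/1.77632 = 0.437038, β = 0.6611.

0.6611c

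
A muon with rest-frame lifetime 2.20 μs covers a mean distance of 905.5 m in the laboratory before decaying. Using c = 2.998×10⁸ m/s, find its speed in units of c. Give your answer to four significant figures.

Lab distance = (lab lifetime)·v = γτ·βc, so βγ = d/(cτ) = 905.5/(2.998×10⁸ × 2.200×10^-6) = 1.3729.
With βγ = 1.3729: γ² = 1 + (βγ)² = 2.88485, and β = (βγ)/γ = 1.3729/1.69848 = 0.8083.

0.8083c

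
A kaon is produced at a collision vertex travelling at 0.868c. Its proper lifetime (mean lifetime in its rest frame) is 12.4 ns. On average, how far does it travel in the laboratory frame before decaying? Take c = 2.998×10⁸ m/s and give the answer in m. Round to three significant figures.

Lorentz factor: γ = (1 − 0.753424)^(−1/2) = 2.0138.
Lab-frame lifetime: Δt = γτ = 2.0138 × 12.4 ns = 24.971 ns.
Distance: d = vΔt = 0.868 × 2.998×10⁸ m/s × 2.4971×10^-8 s = 6.50 m.

6.50 m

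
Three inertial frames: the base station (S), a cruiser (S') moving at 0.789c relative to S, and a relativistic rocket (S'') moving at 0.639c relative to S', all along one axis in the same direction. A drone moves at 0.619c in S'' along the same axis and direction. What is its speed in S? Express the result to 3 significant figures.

Compose velocities in two stages. Stage 1 (into S'): u₁ = (0.619+0.639)/(1+0.619×0.639) = 0.90144.
Stage 2 (into S): u = (0.90144+0.789)/(1+0.90144×0.789) = 0.98785, so the speed is 0.988c.

0.988c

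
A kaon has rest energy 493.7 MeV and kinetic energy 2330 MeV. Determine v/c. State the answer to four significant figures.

K = (γ−1)mc², so γ = 1 + 2330/493.7 = 5.7195.
Then v/c = √(1 − γ⁻²) = √(1 − 0.0305692) = √0.9694308 = 0.9846.

0.9846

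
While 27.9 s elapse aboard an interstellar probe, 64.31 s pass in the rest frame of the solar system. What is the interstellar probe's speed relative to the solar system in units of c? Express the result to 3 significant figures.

γ = Δt/Δτ = 64.31/27.9 = 2.305.
β = √(1 − 1/γ²) = √(1 − 0.188217) = √0.811783 = 0.901.

0.901c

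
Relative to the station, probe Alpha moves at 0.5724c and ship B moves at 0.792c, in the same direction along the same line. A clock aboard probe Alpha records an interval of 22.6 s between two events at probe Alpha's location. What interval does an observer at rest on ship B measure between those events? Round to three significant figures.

Transform probe Alpha's velocity into ship B's frame: (0.5724 − 0.792)/(1 − 0.5724·0.792) = −0.2196/0.5466592, so the relative speed is 0.40171c.
γ for this relative speed: γ = 1/√(1 − 0.161371) = 1.092.
The clock on probe Alpha records proper time, so ship B measures Δt = γΔτ = 1.092 × 22.6 = 24.7 s.

24.7 s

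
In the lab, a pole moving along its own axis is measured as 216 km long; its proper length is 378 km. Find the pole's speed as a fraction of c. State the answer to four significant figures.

Length contraction gives γ = L₀/L = 378/216 = 1.75.
β = √(1 − 1/γ²) = √0.673469 = 0.8207.

0.8207c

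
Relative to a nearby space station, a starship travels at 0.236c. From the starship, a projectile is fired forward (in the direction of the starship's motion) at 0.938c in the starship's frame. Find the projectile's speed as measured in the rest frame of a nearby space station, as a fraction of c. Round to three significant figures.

Relativistic velocity addition: u = (u' + v)/(1 + u'v/c²), with u' = 0.938c and v = 0.236c.
Numerator: 0.938 + 0.236 = 1.174. Denominator: 1 + (0.938)(0.236) = 1.221368.
u = 1.174/1.221368 = 0.96122, so the speed is 0.961c.

0.961c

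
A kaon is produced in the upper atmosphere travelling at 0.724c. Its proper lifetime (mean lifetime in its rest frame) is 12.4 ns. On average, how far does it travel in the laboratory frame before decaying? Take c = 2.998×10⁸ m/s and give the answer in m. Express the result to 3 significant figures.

γ = 1/√(1 − β²) = 1/√(1 − 0.524176) = 1/√0.475824 = 1/0.6898 = 1.4497.
Lab-frame lifetime: Δt = γτ = 1.4497 × 12.4 ns = 17.976 ns.
Distance: d = vΔt = 0.724 × 2.998×10⁸ m/s × 1.7976×10^-8 s = 3.90 m.

3.90 m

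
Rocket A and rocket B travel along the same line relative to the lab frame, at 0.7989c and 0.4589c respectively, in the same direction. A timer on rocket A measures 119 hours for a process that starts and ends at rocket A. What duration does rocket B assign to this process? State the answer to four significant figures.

141.0 hours

Speed of rocket A in rocket B's frame: u = (v_A − v_B)/(1 − v_A v_B/c²) = (0.7989 − 0.4589)/(1 − 0.7989×0.4589) = 0.34/0.63338479 = 0.5368; |u| = 0.5368c.
At |u| = 0.5368c, γ = (1 − 0.288154)^(−1/2) = 1.1852.
Rocket A's interval is proper; time dilation gives Δt_B = γΔτ = 1.1852 × 119 hours = 141.0 hours.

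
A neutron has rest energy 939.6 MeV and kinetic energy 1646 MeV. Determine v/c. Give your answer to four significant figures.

0.9316

K = (γ−1)mc², so γ = 1 + 1646/939.6 = 2.7518.
Then v/c = √(1 − γ⁻²) = √(1 − 0.132058) = √0.867942 = 0.9316.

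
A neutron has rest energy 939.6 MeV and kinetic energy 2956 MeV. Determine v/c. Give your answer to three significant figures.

0.970

K = (γ−1)mc², so γ = 1 + 2956/939.6 = 4.146.
Then v/c = √(1 − γ⁻²) = √(1 − 0.0581757) = √0.9418243 = 0.970.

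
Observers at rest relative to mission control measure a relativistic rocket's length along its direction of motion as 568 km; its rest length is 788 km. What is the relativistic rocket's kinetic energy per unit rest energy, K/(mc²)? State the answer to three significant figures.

0.387

From L = L₀/γ: γ = 788/568 = 1.38732.
K/(mc²) = γ − 1 = 1.38732 − 1 = 0.387.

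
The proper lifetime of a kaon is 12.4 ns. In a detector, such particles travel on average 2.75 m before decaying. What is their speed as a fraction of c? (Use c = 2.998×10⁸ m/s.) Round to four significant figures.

0.5947c

d = βγcτ ⇒ βγ = d/(cτ) = 2.750 m / (3.71752 m) = 0.73974.
β = (βγ)/√(1+(βγ)²) = 0.73974/√1.547215 = 0.5947.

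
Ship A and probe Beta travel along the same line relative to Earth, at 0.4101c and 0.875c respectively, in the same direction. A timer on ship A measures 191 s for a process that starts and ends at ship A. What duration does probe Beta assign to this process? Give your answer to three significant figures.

277 s

The velocity of ship A relative to probe Beta is (0.4101 − 0.875)c / (1 − 0.4101×0.875) = −0.72509c; relative speed 0.72509c.
At |u| = 0.72509c, γ = (1 − 0.525756)^(−1/2) = 1.4521.
Ship A's interval is proper; time dilation gives Δt_B = γΔτ = 1.4521 × 191 s = 277 s.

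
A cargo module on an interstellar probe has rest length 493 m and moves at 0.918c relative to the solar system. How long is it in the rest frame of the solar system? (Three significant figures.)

Lorentz factor: γ = (1 − 0.842724)^(−1/2) = 2.5216.
Length contraction: L = L₀/γ = 493/2.5216 = 196 m.

196 m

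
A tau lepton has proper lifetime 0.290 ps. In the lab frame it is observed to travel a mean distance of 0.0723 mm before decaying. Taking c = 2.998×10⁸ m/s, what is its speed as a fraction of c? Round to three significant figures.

Let x = d/(cτ) = 7.230×10^-5 m / (2.998×10⁸ m/s × 2.900×10^-13 s) = 0.83159. Since d = βγcτ, x = βγ = β/√(1−β²).
Solving: β² = x²/(1+x²) = 0.691542/1.691542 = 0.408823, so β = 0.639.

0.639c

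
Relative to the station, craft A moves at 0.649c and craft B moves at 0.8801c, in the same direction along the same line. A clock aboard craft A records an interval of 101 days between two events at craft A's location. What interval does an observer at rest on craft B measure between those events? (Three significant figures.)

Speed of craft A in craft B's frame: u = (v_A − v_B)/(1 − v_A v_B/c²) = (0.649 − 0.8801)/(1 − 0.649×0.8801) = −0.2311/0.4288151 = −0.53893; |u| = 0.53893c.
At |u| = 0.53893c, γ = (1 − 0.290446)^(−1/2) = 1.1872.
Craft A's interval is proper; time dilation gives Δt_B = γΔτ = 1.1872 × 101 days = 120 days.

120 days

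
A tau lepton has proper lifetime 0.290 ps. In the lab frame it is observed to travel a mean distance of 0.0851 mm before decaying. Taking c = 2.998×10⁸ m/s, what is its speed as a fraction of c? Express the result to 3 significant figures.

0.699c

d = βγcτ ⇒ βγ = d/(cτ) = 8.510×10^-5 m / (8.6942×10^-5 m) = 0.97881.
β = (βγ)/√(1+(βγ)²) = 0.97881/√1.958069 = 0.699.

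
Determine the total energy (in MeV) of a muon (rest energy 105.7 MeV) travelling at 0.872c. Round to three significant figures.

Lorentz factor: γ = (1 − 0.760384)^(−1/2) = 2.0429.
Total energy: E = γmc² = 2.0429 × 105.7 MeV = 216 MeV.

216 MeV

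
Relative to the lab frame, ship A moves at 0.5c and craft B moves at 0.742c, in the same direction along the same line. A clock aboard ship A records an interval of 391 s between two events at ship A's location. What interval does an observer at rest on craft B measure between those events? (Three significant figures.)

424 s

Speed of ship A in craft B's frame: u = (v_A − v_B)/(1 − v_A v_B/c²) = (0.5 − 0.742)/(1 − 0.5×0.742) = −0.242/0.629 = −0.38474; |u| = 0.38474c.
At |u| = 0.38474c, γ = (1 − 0.148025)^(−1/2) = 1.0834.
The clock on ship A records proper time, so craft B measures Δt = γΔτ = 1.0834 × 391 = 424 s.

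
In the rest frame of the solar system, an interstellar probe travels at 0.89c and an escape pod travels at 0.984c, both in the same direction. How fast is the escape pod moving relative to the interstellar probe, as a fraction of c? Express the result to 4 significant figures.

0.7566c

Transform to the interstellar probe's frame: u' = (u − v)/(1 − uv/c²).
u' = (0.984 − 0.89)/(1 − 0.984×0.89) = 0.094/0.12424 = 0.7566.
Speed in the interstellar probe's frame: 0.7566c (in the same direction).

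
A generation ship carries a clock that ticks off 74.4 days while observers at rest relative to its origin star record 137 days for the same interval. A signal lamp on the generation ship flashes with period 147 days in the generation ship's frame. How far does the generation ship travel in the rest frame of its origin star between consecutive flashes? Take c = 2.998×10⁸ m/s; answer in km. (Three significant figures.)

The time-dilation ratio gives γ = 137/74.4 = 1.8414.
β = √(1 − 1/γ²) = 0.83969. Lab-frame period = γτ = 1.8414×147 days = 270.69 days. Distance = βc × γτ = 0.83969 × 2.998×10⁸ m/s × 23387616 s = 5.8876×10^15 m = 5.89×10^12 km.

5.89×10^12 km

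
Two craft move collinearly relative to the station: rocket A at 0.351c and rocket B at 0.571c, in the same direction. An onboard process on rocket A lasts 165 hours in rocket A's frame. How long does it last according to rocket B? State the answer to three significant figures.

172 hours

The velocity of rocket A relative to rocket B is (0.351 − 0.571)c / (1 − 0.351×0.571) = −0.27514c; relative speed 0.27514c.
At |u| = 0.27514c, γ = (1 − 0.075702)^(−1/2) = 1.0401.
The clock on rocket A records proper time, so rocket B measures Δt = γΔτ = 1.0401 × 165 = 172 hours.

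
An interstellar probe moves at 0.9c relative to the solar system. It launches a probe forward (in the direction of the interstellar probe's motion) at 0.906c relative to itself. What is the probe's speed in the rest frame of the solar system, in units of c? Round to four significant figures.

0.9948c

Relativistic velocity addition: u = (u' + v)/(1 + u'v/c²), with u' = 0.906c and v = 0.9c.
Numerator: 0.906 + 0.9 = 1.806. Denominator: 1 + (0.906)(0.9) = 1.8154.
u = 1.806/1.8154 = 0.99482, so the speed is 0.9948c.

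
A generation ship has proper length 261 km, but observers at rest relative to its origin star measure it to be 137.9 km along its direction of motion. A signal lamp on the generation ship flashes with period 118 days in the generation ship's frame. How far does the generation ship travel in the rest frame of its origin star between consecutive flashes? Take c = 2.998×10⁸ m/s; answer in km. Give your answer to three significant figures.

From L = L₀/γ: γ = 261/137.9 = 1.89268.
β = √(1 − 1/γ²) = 0.84903. Lab-frame period = γτ = 1.89268×118 days = 223.34 days. Distance = βc × γτ = 0.84903 × 2.998×10⁸ m/s × 19296576 s = 4.9117×10^15 m = 4.91×10^12 km.

4.91×10^12 km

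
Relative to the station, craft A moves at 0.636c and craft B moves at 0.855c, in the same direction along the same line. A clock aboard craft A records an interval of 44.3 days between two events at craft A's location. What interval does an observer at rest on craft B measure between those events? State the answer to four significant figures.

50.50 days

The velocity of craft A relative to craft B is (0.636 − 0.855)c / (1 − 0.636×0.855) = −0.48003c; relative speed 0.48003c.
γ for this relative speed: γ = 1/√(1 − 0.230429) = 1.1399.
The clock on craft A records proper time, so craft B measures Δt = γΔτ = 1.1399 × 44.3 = 50.50 days.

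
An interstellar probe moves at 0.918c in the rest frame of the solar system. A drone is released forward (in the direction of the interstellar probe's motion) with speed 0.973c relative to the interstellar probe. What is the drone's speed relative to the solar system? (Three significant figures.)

In units of c, u = (u' + v)/(1 + u'v) with u' = 0.973 and v = 0.918.
Numerator: 0.973 + 0.918 = 1.891. Denominator: 1 + (0.973)(0.918) = 1.893214.
u = 1.891/1.893214 = 0.99883, so the speed is 0.999c.

0.999c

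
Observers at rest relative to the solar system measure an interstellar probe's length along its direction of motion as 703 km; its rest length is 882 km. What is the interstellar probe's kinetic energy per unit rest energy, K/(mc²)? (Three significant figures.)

γ = L₀/L = 882/703 = 1.25462.
K/(mc²) = γ − 1 = 1.25462 − 1 = 0.255.

0.255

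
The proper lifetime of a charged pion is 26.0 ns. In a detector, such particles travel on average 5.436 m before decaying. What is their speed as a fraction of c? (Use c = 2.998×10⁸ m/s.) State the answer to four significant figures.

0.5720c

d = βγcτ ⇒ βγ = d/(cτ) = 5.436 m / (7.7948 m) = 0.69739.
β = (βγ)/√(1+(βγ)²) = 0.69739/√1.486353 = 0.5720.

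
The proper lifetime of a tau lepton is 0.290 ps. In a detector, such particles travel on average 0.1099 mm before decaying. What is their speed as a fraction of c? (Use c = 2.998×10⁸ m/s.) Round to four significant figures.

0.7843c

Let x = d/(cτ) = 1.099×10^-4 m / (2.998×10⁸ m/s × 2.900×10^-13 s) = 1.2641. Since d = βγcτ, x = βγ = β/√(1−β²).
Solving: β² = x²/(1+x²) = 1.59795/2.59795 = 0.615081, so β = 0.7843.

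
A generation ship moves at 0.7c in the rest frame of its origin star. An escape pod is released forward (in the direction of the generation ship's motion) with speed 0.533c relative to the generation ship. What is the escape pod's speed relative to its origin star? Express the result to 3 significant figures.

In units of c, u = (u' + v)/(1 + u'v) with u' = 0.533 and v = 0.7.
Numerator: 0.533 + 0.7 = 1.233. Denominator: 1 + (0.533)(0.7) = 1.3731.
u = 1.233/1.3731 = 0.89797, so the speed is 0.898c.

0.898c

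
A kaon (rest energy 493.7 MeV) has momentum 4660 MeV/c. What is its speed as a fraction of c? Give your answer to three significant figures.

0.994c

βγ = pc/(mc²) = 4660/493.7 = 9.4389.
Since γ² = 1 + (βγ)² = 90.0928, γ = √90.0928 = 9.49172, and β = (βγ)/γ = 9.4389/9.49172 = 0.994.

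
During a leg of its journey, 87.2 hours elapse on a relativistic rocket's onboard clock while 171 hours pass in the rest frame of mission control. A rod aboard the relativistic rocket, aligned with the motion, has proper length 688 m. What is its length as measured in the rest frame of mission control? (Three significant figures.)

The time-dilation ratio gives γ = 171/87.2 = 1.96101.
L = L₀/γ = 688/1.96101 = 351 m.

351 m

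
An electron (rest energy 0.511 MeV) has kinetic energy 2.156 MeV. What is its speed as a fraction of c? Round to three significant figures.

0.981c

K = (γ−1)mc², so γ = 1 + 2.156/0.511 = 5.2192.
Then v/c = √(1 − γ⁻²) = √(1 − 0.0367107) = √0.9632893 = 0.981.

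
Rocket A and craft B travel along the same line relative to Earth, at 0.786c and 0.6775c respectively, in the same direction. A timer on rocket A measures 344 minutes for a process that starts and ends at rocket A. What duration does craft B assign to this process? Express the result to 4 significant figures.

353.7 minutes

Transform rocket A's velocity into craft B's frame: (0.786 − 0.6775)/(1 − 0.786·0.6775) = 0.1085/0.467485, so the relative speed is 0.23209c.
At |u| = 0.23209c, γ = (1 − 0.0538658)^(−1/2) = 1.0281.
Rocket A's interval is proper; time dilation gives Δt_B = γΔτ = 1.0281 × 344 minutes = 353.7 minutes.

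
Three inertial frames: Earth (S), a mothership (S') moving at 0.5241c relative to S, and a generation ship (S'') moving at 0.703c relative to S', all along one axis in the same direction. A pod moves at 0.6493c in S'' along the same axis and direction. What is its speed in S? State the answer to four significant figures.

0.9771c

Compose velocities in two stages. Stage 1 (into S'): u₁ = (0.6493+0.703)/(1+0.6493×0.703) = 0.92849.
Stage 2 (into S): u = (0.92849+0.5241)/(1+0.92849×0.5241) = 0.97711, so the speed is 0.9771c.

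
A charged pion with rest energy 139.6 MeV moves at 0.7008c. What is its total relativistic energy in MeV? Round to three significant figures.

196 MeV

Lorentz factor: γ = (1 − 0.49112064)^(−1/2) = 1.4018.
Total energy: E = γmc² = 1.4018 × 139.6 MeV = 196 MeV.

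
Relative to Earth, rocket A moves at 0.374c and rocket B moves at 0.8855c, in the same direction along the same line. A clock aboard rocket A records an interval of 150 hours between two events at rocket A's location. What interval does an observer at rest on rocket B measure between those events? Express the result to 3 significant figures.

Transform rocket A's velocity into rocket B's frame: (0.374 − 0.8855)/(1 − 0.374·0.8855) = −0.5115/0.668823, so the relative speed is 0.76478c.
γ for this relative speed: γ = 1/√(1 − 0.584888) = 1.5521.
Rocket A's interval is proper; time dilation gives Δt_B = γΔτ = 1.5521 × 150 hours = 233 hours.

233 hours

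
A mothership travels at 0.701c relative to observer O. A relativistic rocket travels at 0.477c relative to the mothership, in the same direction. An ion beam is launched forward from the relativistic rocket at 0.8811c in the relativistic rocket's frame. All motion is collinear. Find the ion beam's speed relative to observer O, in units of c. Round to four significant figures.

Apply u = (u'+v)/(1+u'v) twice. Ion beam in the mothership frame: (0.8811+0.477)/(1+0.8811·0.477) = 1.3581/1.4202847 = 0.95622c.
That velocity, transformed to the rest frame of observer O: (0.95622+0.701)/(1+0.95622·0.701) = 1.65722/1.67031022 = 0.99216c.

0.9922c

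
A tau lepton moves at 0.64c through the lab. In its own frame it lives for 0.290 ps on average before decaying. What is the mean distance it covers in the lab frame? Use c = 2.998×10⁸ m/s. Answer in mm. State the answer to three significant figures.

Lorentz factor: γ = (1 − 0.4096)^(−1/2) = 1.3014.
Lab-frame lifetime: Δt = γτ = 1.3014 × 0.290 ps = 0.37741 ps.
Distance: d = vΔt = 0.64 × 2.998×10⁸ m/s × 3.7741×10^-13 s = 7.24×10^-5 m = 0.0724 mm.

0.0724 mm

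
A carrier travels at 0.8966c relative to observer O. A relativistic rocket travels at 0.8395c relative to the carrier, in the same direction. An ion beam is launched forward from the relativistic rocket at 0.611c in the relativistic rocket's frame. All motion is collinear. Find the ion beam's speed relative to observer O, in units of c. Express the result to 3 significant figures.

Compose velocities in two stages. Stage 1 (into S'): u₁ = (0.611+0.8395)/(1+0.611×0.8395) = 0.95873.
Stage 2 (into S): u = (0.95873+0.8966)/(1+0.95873×0.8966) = 0.99771, so the speed is 0.998c.

0.998c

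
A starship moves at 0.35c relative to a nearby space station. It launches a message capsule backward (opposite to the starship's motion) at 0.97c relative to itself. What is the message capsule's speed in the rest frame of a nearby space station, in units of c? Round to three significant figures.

Relativistic velocity addition: u = (u' + v)/(1 + u'v/c²), with u' = −0.97c and v = 0.35c.
Numerator: −0.97 + 0.35 = −0.62. Denominator: 1 + (−0.97)(0.35) = 0.6605.
u = −0.62/0.6605 = −0.93868, so the speed is 0.939c.

0.939c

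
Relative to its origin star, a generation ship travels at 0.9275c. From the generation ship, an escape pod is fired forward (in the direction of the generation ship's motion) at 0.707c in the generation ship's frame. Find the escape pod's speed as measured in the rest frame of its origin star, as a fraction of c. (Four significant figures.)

Relativistic velocity addition: u = (u' + v)/(1 + u'v/c²), with u' = 0.707c and v = 0.9275c.
Numerator: 0.707 + 0.9275 = 1.6345. Denominator: 1 + (0.707)(0.9275) = 1.6557425.
u = 1.6345/1.6557425 = 0.98717, so the speed is 0.9872c.

0.9872c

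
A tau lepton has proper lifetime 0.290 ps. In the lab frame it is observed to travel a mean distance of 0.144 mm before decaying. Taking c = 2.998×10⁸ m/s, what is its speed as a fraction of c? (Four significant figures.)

d = βγcτ ⇒ βγ = d/(cτ) = 1.440×10^-4 m / (8.6942×10^-5 m) = 1.6563.
β = (βγ)/√(1+(βγ)²) = 1.6563/√3.74333 = 0.8561.

0.8561c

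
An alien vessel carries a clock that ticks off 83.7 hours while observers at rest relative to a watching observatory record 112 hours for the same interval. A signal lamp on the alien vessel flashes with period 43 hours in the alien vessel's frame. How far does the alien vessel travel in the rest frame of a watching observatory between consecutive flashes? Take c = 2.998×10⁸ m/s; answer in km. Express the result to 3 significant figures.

The time-dilation ratio gives γ = 112/83.7 = 1.33811.
β = √(1 − 1/γ²) = 0.66446. Lab-frame period = γτ = 1.33811×43 hours = 57.539 hours. Distance = βc × γτ = 0.66446 × 2.998×10⁸ m/s × 207140.4 s = 4.1263×10^13 m = 4.13×10^10 km.

4.13×10^10 km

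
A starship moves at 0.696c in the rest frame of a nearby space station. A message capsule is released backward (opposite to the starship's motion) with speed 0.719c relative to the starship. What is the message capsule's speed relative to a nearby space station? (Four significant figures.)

0.04604c

In units of c, u = (u' + v)/(1 + u'v) with u' = −0.719 and v = 0.696.
Numerator: −0.719 + 0.696 = −0.023. Denominator: 1 + (−0.719)(0.696) = 0.499576.
u = −0.023/0.499576 = −0.046039, so the speed is 0.04604c.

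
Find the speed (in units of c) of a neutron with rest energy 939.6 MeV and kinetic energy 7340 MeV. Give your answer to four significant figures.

K = (γ−1)mc², so γ = 1 + 7340/939.6 = 8.8118.
Then v/c = √(1 − γ⁻²) = √(1 − 0.0128787) = √0.9871213 = 0.9935.

0.9935c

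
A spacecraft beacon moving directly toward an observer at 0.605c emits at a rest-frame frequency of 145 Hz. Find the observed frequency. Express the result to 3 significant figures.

Relativistic Doppler (source moving toward): f_obs = f_src · √((1+β)/(1−β)).
With β = 0.605: factor = √(1.605/0.395) = 2.0158.
f_obs = 145 × 2.0158 = 292 Hz.

292 Hz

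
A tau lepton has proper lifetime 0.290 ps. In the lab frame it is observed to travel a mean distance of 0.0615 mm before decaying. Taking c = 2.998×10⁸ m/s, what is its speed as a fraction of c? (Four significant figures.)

Lab distance = (lab lifetime)·v = γτ·βc, so βγ = d/(cτ) = 6.150×10^-5/(2.998×10⁸ × 2.900×10^-13) = 0.70737.
With βγ = 0.70737: γ² = 1 + (βγ)² = 1.500372, and β = (βγ)/γ = 0.70737/1.2249 = 0.5775.

0.5775c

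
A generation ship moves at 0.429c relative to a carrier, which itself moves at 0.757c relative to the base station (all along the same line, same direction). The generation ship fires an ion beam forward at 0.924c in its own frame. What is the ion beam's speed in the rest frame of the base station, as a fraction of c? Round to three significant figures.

0.996c

First combine the ion beam and generation ship (S''→S'): u₁ = (0.924 + 0.429)/(1 + 0.924×0.429) = 1.353/1.396396 = 0.96892.
Then combine with the carrier (S'→S): u = (0.96892 + 0.757)/(1 + 0.96892×0.757) = 1.72592/1.73347244 = 0.99564.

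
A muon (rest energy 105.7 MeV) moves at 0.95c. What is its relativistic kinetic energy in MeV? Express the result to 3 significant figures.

233 MeV

With β = 0.95, γ = 1/√(1 − 0.95²) = 1/√0.0975 = 3.2026.
Kinetic energy: K = (γ − 1)mc² = (3.2026 − 1) × 105.7 MeV = 2.2026 × 105.7 = 233 MeV.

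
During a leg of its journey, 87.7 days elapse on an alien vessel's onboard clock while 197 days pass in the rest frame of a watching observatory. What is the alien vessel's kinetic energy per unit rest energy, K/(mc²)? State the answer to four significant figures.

γ = Δt/Δτ = 197/87.7 = 2.24629.
Since K = (γ−1)mc², K/(mc²) = 2.24629 − 1 = 1.246.

1.246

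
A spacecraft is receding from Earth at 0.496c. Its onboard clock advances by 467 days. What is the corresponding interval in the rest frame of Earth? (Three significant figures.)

Lorentz factor: γ = (1 − 0.246016)^(−1/2) = 1.1516.
The onboard clock measures proper time, so the interval in the rest frame of Earth is dilated: Δt = γ·Δτ = 1.1516 × 467 days = 538 days.

538 days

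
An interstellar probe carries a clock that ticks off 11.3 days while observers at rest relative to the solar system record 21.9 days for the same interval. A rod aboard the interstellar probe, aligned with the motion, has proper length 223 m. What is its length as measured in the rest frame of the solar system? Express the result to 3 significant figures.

γ = Δt/Δτ = 21.9/11.3 = 1.93805.
The rod contracts by the same γ: 223 m / 1.93805 = 115 m.

115 m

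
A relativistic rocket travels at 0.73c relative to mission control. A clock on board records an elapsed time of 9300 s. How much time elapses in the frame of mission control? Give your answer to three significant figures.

13600 s

γ = 1/√(1 − β²) = 1/√(1 − 0.5329) = 1/√0.4671 = 1/0.683447 = 1.4632.
Time dilation: Δt = γ·Δτ = 1.4632 × 9300 = 13600 s.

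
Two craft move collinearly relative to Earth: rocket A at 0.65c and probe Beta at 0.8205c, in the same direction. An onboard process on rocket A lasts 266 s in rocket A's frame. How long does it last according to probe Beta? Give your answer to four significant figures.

The velocity of rocket A relative to probe Beta is (0.65 − 0.8205)c / (1 − 0.65×0.8205) = −0.36535c; relative speed 0.36535c.
γ for this relative speed: γ = 1/√(1 − 0.133481) = 1.0743.
The clock on rocket A records proper time, so probe Beta measures Δt = γΔτ = 1.0743 × 266 = 285.8 s.

285.8 s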